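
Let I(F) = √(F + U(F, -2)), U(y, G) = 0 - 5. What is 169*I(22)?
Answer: 169*√17 ≈ 696.80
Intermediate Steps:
U(y, G) = -5
I(F) = √(-5 + F) (I(F) = √(F - 5) = √(-5 + F))
169*I(22) = 169*√(-5 + 22) = 169*√17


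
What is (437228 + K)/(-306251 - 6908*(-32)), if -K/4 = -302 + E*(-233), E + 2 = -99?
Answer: -344304/85195 ≈ -4.0414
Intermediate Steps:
E = -101 (E = -2 - 99 = -101)
K = -92924 (K = -4*(-302 - 101*(-233)) = -4*(-302 + 23533) = -4*23231 = -92924)
(437228 + K)/(-306251 - 6908*(-32)) = (437228 - 92924)/(-306251 - 6908*(-32)) = 344304/(-306251 + 221056) = 344304/(-85195) = 344304*(-1/85195) = -344304/85195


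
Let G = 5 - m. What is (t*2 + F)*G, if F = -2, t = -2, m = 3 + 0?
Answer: -12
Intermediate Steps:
m = 3
G = 2 (G = 5 - 1*3 = 5 - 3 = 2)
(t*2 + F)*G = (-2*2 - 2)*2 = (-4 - 2)*2 = -6*2 = -12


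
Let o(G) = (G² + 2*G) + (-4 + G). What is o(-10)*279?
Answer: 18414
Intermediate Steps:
o(G) = -4 + G² + 3*G
o(-10)*279 = (-4 + (-10)² + 3*(-10))*279 = (-4 + 100 - 30)*279 = 66*279 = 18414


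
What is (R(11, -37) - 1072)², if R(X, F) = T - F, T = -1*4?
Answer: 1079521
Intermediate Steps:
T = -4
R(X, F) = -4 - F
(R(11, -37) - 1072)² = ((-4 - 1*(-37)) - 1072)² = ((-4 + 37) - 1072)² = (33 - 1072)² = (-1039)² = 1079521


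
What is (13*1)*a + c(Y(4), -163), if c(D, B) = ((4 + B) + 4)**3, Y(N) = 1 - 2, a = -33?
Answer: -3724304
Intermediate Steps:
Y(N) = -1
c(D, B) = (8 + B)**3
(13*1)*a + c(Y(4), -163) = (13*1)*(-33) + (8 - 163)**3 = 13*(-33) + (-155)**3 = -429 - 3723875 = -3724304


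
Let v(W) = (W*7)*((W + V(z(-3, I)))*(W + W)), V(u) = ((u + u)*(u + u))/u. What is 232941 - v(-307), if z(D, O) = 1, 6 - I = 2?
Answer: 400037199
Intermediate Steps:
I = 4 (I = 6 - 1*2 = 6 - 2 = 4)
V(u) = 4*u (V(u) = ((2*u)*(2*u))/u = (4*u**2)/u = 4*u)
v(W) = 14*W**2*(4 + W) (v(W) = (W*7)*((W + 4*1)*(W + W)) = (7*W)*((W + 4)*(2*W)) = (7*W)*((4 + W)*(2*W)) = (7*W)*(2*W*(4 + W)) = 14*W**2*(4 + W))
232941 - v(-307) = 232941 - 14*(-307)**2*(4 - 307) = 232941 - 14*94249*(-303) = 232941 - 1*(-399804258) = 232941 + 399804258 = 400037199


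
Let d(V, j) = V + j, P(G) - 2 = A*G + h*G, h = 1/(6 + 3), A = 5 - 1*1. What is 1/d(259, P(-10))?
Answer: 9/1979 ≈ 0.0045478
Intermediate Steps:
A = 4 (A = 5 - 1 = 4)
h = 1/9 ≈ 0.11111
P(G) = 2 + 37*G/9 (P(G) = 2 + (4*G + G/9) = 2 + 37*G/9)
1/d(259, P(-10)) = 1/(259 + (2 + (37/9)*(-10))) = 1/(259 + (2 - 370/9)) = 1/(259 - 352/9) = 1/(1979/9) = 9/1979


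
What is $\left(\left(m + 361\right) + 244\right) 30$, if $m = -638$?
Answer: $-990$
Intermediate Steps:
$\left(\left(m + 361\right) + 244\right) 30 = \left(\left(-638 + 361\right) + 244\right) 30 = \left(-277 + 244\right) 30 = \left(-33\right) 30 = -990$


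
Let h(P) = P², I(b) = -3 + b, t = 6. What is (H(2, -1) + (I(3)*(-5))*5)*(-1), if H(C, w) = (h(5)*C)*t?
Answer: -300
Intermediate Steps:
H(C, w) = 150*C (H(C, w) = (5²*C)*6 = (25*C)*6 = 150*C)
(H(2, -1) + (I(3)*(-5))*5)*(-1) = (150*2 + ((-3 + 3)*(-5))*5)*(-1) = (300 + (0*(-5))*5)*(-1) = (300 + 0*5)*(-1) = (300 + 0)*(-1) = 300*(-1) = -300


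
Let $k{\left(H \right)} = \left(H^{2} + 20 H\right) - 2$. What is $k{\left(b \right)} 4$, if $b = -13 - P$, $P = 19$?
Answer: $1528$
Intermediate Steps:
$b = -32$ ($b = -13 - 19 = -32$)
$k{\left(H \right)} = -2 + H^{2} + 20 H$
$k{\left(b \right)} 4 = \left(-2 + \left(-32\right)^{2} + 20 \left(-32\right)\right) 4 = \left(-2 + 1024 - 640\right) 4 = 382 \cdot 4 = 1528$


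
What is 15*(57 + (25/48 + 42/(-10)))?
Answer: 12797/16 ≈ 799.81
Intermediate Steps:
15*(57 + (25/48 + 42/(-10))) = 15*(57 + (25*(1/48) + 42*(-⅒))) = 15*(57 + (25/48 - 21/5)) = 15*(57 - 883/240) = 15*(12797/240) = 12797/16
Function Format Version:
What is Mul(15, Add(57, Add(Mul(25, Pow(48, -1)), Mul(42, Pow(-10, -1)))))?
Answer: Rational(12797, 16) ≈ 799.81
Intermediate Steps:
Mul(15, Add(57, Add(Mul(25, Pow(48, -1)), Mul(42, Pow(-10, -1))))) = Mul(15, Add(57, Add(Mul(25, Rational(1, 48)), Mul(42, Rational(-1, 10))))) = Mul(15, Add(57, Add(Rational(25, 48), Rational(-21, 5)))) = Mul(15, Add(57, Rational(-883, 240))) = Mul(15, Rational(12797, 240)) = Rational(12797, 16)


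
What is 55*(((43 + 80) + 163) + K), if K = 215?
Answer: 27555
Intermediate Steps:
55*(((43 + 80) + 163) + K) = 55*(((43 + 80) + 163) + 215) = 55*((123 + 163) + 215) = 55*(286 + 215) = 55*501 = 27555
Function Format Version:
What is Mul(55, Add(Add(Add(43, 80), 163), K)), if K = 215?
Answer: 27555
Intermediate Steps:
Mul(55, Add(Add(Add(43, 80), 163), K)) = Mul(55, Add(Add(Add(43, 80), 163), 215)) = Mul(55, Add(Add(123, 163), 215)) = Mul(55, Add(286, 215)) = Mul(55, 501) = 27555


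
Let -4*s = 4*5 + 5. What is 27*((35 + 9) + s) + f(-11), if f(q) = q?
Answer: 4033/4 ≈ 1008.3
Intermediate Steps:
s = -25/4 (s = -(4*5 + 5)/4 = -(20 + 5)/4 = -1/4*25 = -25/4 ≈ -6.2500)
27*((35 + 9) + s) + f(-11) = 27*((35 + 9) - 25/4) - 11 = 27*(44 - 25/4) - 11 = 27*(151/4) - 11 = 4077/4 - 11 = 4033/4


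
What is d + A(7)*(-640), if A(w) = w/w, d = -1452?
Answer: -2092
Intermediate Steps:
A(w) = 1
d + A(7)*(-640) = -1452 + 1*(-640) = -1452 - 640 = -2092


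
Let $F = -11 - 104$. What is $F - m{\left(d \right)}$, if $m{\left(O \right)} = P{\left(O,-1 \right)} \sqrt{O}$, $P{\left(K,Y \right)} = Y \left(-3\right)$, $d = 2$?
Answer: $-115 - 3 \sqrt{2} \approx -119.24$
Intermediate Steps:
$P{\left(K,Y \right)} = - 3 Y$
$m{\left(O \right)} = 3 \sqrt{O}$ ($m{\left(O \right)} = \left(-3\right) \left(-1\right) \sqrt{O} = 3 \sqrt{O}$)
$F = -115$ ($F = -11 - 104 = -115$)
$F - m{\left(d \right)} = -115 - 3 \sqrt{2}$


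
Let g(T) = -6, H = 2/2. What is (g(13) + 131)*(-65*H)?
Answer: -8125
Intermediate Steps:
H = 1 (H = 2*(½) = 1)
(g(13) + 131)*(-65*H) = (-6 + 131)*(-65*1) = 125*(-65) = -8125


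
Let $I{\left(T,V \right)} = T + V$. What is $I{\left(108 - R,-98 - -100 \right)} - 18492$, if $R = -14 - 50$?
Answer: $-18318$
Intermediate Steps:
$R = -64$
$I{\left(108 - R,-98 - -100 \right)} - 18492 = \left(\left(108 - -64\right) - -2\right) - 18492 = \left(\left(108 + 64\right) + \left(-98 + 100\right)\right) - 18492 = \left(172 + 2\right) - 18492 = 174 - 18492 = -18318$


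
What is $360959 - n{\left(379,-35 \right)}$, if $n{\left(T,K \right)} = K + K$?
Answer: $361029$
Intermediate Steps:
$n{\left(T,K \right)} = 2 K$
$360959 - n{\left(379,-35 \right)} = 360959 - 2 \left(-35\right) = 360959 - -70 = 360959 + 70 = 361029$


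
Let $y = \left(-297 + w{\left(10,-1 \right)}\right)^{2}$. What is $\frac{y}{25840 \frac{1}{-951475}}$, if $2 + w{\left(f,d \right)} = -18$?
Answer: $- \frac{19122554255}{5168} \approx -3.7002 \cdot 10^{6}$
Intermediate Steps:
$w{\left(f,d \right)} = -20$ ($w{\left(f,d \right)} = -2 - 18 = -20$)
$y = 100489$ ($y = \left(-297 - 20\right)^{2} = \left(-317\right)^{2} = 100489$)
$\frac{y}{25840 \frac{1}{-951475}} = \frac{100489}{25840 \frac{1}{-951475}} = \frac{100489}{25840 \left(- \frac{1}{951475}\right)} = \frac{100489}{- \frac{5168}{190295}} = 100489 \left(- \frac{190295}{5168}\right) = - \frac{19122554255}{5168}$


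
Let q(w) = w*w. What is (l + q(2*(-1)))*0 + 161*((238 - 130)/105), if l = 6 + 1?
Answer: 828/5 ≈ 165.60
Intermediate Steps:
l = 7
q(w) = w**2
(l + q(2*(-1)))*0 + 161*((238 - 130)/105) = (7 + (2*(-1))**2)*0 + 161*((238 - 130)/105) = (7 + (-2)**2)*0 + 161*(108*(1/105)) = (7 + 4)*0 + 161*(36/35) = 11*0 + 828/5 = 0 + 828/5 = 828/5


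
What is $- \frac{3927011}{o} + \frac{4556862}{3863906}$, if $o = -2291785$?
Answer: $\frac{12808474671818}{4427620906105} \approx 2.8929$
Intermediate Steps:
$- \frac{3927011}{o} + \frac{4556862}{3863906} = - \frac{3927011}{-2291785} + \frac{4556862}{3863906} = \left(-3927011\right) \left(- \frac{1}{2291785}\right) + 4556862 \cdot \frac{1}{3863906} = \frac{3927011}{2291785} + \frac{2278431}{1931953} = \frac{12808474671818}{4427620906105}$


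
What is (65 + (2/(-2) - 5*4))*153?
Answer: 6732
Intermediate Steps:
(65 + (2/(-2) - 5*4))*153 = (65 + (2*(-1/2) - 20))*153 = (65 + (-1 - 20))*153 = (65 - 21)*153 = 44*153 = 6732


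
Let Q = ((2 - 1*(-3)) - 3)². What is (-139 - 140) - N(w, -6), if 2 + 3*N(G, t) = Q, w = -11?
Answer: -839/3 ≈ -279.67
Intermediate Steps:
Q = 4 (Q = ((2 + 3) - 3)² = (5 - 3)² = 2² = 4)
N(G, t) = ⅔ (N(G, t) = -⅔ + (⅓)*4 = -⅔ + 4/3 = ⅔)
(-139 - 140) - N(w, -6) = (-139 - 140) - 1*⅔ = -279 - ⅔ = -839/3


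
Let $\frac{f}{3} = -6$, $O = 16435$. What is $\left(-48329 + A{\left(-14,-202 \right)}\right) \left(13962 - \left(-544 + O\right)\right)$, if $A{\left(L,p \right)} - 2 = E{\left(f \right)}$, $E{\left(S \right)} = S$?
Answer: $93257505$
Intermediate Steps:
$f = -18$ ($f = 3 \left(-6\right) = -18$)
$A{\left(L,p \right)} = -16$ ($A{\left(L,p \right)} = 2 - 18 = -16$)
$\left(-48329 + A{\left(-14,-202 \right)}\right) \left(13962 - \left(-544 + O\right)\right) = \left(-48329 - 16\right) \left(13962 + \left(544 - 16435\right)\right) = - 48345 \left(13962 + \left(544 - 16435\right)\right) = - 48345 \left(13962 - 15891\right) = \left(-48345\right) \left(-1929\right) = 93257505$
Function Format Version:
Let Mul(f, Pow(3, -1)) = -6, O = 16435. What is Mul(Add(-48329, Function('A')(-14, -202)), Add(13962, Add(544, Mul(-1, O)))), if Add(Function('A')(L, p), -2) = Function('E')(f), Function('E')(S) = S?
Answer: 93257505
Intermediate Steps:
f = -18 (f = Mul(3, -6) = -18)
Function('A')(L, p) = -16 (Function('A')(L, p) = Add(2, -18) = -16)
Mul(Add(-48329, Function('A')(-14, -202)), Add(13962, Add(544, Mul(-1, O)))) = Mul(Add(-48329, -16), Add(13962, Add(544, Mul(-1, 16435)))) = Mul(-48345, Add(13962, Add(544, -16435))) = Mul(-48345, Add(13962, -15891)) = Mul(-48345, -1929) = 93257505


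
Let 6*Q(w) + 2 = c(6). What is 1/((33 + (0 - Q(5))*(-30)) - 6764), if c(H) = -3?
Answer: -1/6756 ≈ -0.00014802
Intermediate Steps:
Q(w) = -⅚ (Q(w) = -⅓ + (⅙)*(-3) = -⅓ - ½ = -⅚)
1/((33 + (0 - Q(5))*(-30)) - 6764) = 1/((33 + (0 - 1*(-⅚))*(-30)) - 6764) = 1/((33 + (0 + ⅚)*(-30)) - 6764) = 1/((33 + (⅚)*(-30)) - 6764) = 1/((33 - 25) - 6764) = 1/(8 - 6764) = 1/(-6756) = -1/6756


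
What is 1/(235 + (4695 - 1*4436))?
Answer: 1/494 ≈ 0.0020243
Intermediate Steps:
1/(235 + (4695 - 1*4436)) = 1/(235 + (4695 - 4436)) = 1/(235 + 259) = 1/494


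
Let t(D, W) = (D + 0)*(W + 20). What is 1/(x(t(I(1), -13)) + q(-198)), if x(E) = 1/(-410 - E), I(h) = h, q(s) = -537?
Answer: -417/223930 ≈ -0.0018622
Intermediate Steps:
t(D, W) = D*(20 + W)
1/(x(t(I(1), -13)) + q(-198)) = 1/(-1/(410 + 1*(20 - 13)) - 537) = 1/(-1/(410 + 1*7) - 537) = 1/(-1/(410 + 7) - 537) = 1/(-1/417 - 537) = 1/(-223930/417) = -417/223930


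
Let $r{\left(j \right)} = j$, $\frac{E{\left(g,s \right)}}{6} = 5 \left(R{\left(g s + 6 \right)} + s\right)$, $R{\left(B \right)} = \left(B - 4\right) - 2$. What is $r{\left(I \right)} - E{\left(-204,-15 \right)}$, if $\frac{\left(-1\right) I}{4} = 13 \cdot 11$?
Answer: $-91922$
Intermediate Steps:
$R{\left(B \right)} = -6 + B$ ($R{\left(B \right)} = \left(-4 + B\right) - 2 = -6 + B$)
$E{\left(g,s \right)} = 30 s + 30 g s$ ($E{\left(g,s \right)} = 6 \cdot 5 \left(\left(-6 + \left(g s + 6\right)\right) + s\right) = 6 \cdot 5 \left(\left(-6 + \left(6 + g s\right)\right) + s\right) = 6 \cdot 5 \left(g s + s\right) = 6 \cdot 5 \left(s + g s\right) = 6 \left(5 s + 5 g s\right) = 30 s + 30 g s$)
$I = -572$ ($I = - 4 \cdot 13 \cdot 11 = \left(-4\right) 143 = -572$)
$r{\left(I \right)} - E{\left(-204,-15 \right)} = -572 - 30 \left(-15\right) \left(1 - 204\right) = -572 - 30 \left(-15\right) \left(-203\right) = -572 - 91350 = -91922$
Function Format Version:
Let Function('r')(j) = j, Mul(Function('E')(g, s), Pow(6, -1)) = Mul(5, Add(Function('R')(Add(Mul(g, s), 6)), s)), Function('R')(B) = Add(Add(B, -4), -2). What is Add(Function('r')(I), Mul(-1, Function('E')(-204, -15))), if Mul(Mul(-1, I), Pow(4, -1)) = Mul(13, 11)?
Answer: -91922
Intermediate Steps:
Function('R')(B) = Add(-6, B) (Function('R')(B) = Add(Add(-4, B), -2) = Add(-6, B))
Function('E')(g, s) = Add(Mul(30, s), Mul(30, g, s)) (Function('E')(g, s) = Mul(6, Mul(5, Add(Add(-6, Add(Mul(g, s), 6)), s))) = Mul(6, Mul(5, Add(Add(-6, Add(6, Mul(g, s))), s))) = Mul(6, Mul(5, Add(Mul(g, s), s))) = Mul(6, Mul(5, Add(s, Mul(g, s)))) = Mul(6, Add(Mul(5, s), Mul(5, g, s))) = Add(Mul(30, s), Mul(30, g, s)))
I = -572 (I = Mul(-4, Mul(13, 11)) = Mul(-4, 143) = -572)
Add(Function('r')(I), Mul(-1, Function('E')(-204, -15))) = Add(-572, Mul(-1, Mul(30, -15, Add(1, -204)))) = Add(-572, Mul(-1, Mul(30, -15, -203))) = Add(-572, Mul(-1, 91350)) = Add(-572, -91350) = -91922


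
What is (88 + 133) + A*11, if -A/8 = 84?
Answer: -7171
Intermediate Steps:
A = -672 (A = -8*84 = -672)
(88 + 133) + A*11 = (88 + 133) - 672*11 = 221 - 7392 = -7171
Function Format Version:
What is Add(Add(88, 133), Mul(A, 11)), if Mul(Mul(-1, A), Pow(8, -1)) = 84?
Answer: -7171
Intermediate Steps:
A = -672 (A = Mul(-8, 84) = -672)
Add(Add(88, 133), Mul(A, 11)) = Add(Add(88, 133), Mul(-672, 11)) = Add(221, -7392) = -7171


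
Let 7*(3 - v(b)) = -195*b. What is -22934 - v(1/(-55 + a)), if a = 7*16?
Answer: -3050686/133 ≈ -22938.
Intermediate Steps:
a = 112
v(b) = 3 + 195*b/7 (v(b) = 3 - (-195)*b/7 = 3 + 195*b/7)
-22934 - v(1/(-55 + a)) = -22934 - (3 + 195/(7*(-55 + 112))) = -22934 - (3 + (195/7)/57) = -22934 - (3 + (195/7)*(1/57)) = -22934 - (3 + 65/133) = -22934 - 1*464/133 = -22934 - 464/133 = -3050686/133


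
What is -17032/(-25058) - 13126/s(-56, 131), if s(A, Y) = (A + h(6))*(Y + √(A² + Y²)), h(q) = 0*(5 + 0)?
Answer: -10024072409/1100146432 + 6563*√20297/87808 ≈ 1.5368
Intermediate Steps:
h(q) = 0 (h(q) = 0*5 = 0)
s(A, Y) = A*(Y + √(A² + Y²)) (s(A, Y) = (A + 0)*(Y + √(A² + Y²)) = A*(Y + √(A² + Y²)))
-17032/(-25058) - 13126/s(-56, 131) = -17032/(-25058) - 13126*(-1/(56*(131 + √((-56)² + 131²)))) = -17032*(-1/25058) - 13126*(-1/(56*(131 + √(3136 + 17161)))) = 8516/12529 - 13126*(-1/(56*(131 + √20297))) = 8516/12529 - 13126/(-7336 - 56*√20297)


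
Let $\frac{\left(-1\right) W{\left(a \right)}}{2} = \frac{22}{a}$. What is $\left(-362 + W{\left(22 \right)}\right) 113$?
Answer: $-41132$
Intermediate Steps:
$W{\left(a \right)} = - \frac{44}{a}$ ($W{\left(a \right)} = - 2 \frac{22}{a} = - \frac{44}{a}$)
$\left(-362 + W{\left(22 \right)}\right) 113 = \left(-362 - \frac{44}{22}\right) 113 = \left(-362 - 2\right) 113 = \left(-364\right) 113 = -41132$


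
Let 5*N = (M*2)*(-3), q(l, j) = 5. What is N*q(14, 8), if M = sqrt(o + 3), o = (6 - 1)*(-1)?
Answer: -6*I*sqrt(2) ≈ -8.4853*I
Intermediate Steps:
o = -5 (o = 5*(-1) = -5)
M = I*sqrt(2) (M = sqrt(-5 + 3) = sqrt(-2) = I*sqrt(2) ≈ 1.4142*I)
N = -6*I*sqrt(2)/5 (N = (((I*sqrt(2))*2)*(-3))/5 = ((2*I*sqrt(2))*(-3))/5 = (-6*I*sqrt(2))/5 = -6*I*sqrt(2)/5 ≈ -1.6971*I)
N*q(14, 8) = -6*I*sqrt(2)/5*5 = -6*I*sqrt(2)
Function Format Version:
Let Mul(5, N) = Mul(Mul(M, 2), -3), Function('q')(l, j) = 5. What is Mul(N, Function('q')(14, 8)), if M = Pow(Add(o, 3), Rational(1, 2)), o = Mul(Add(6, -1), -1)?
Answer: Mul(-6, I, Pow(2, Rational(1, 2))) ≈ Mul(-8.4853, I)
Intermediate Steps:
o = -5 (o = Mul(5, -1) = -5)
M = Mul(I, Pow(2, Rational(1, 2))) (M = Pow(Add(-5, 3), Rational(1, 2)) = Pow(-2, Rational(1, 2)) = Mul(I, Pow(2, Rational(1, 2))) ≈ Mul(1.4142, I))
N = Mul(Rational(-6, 5), I, Pow(2, Rational(1, 2))) (N = Mul(Rational(1, 5), Mul(Mul(Mul(I, Pow(2, Rational(1, 2))), 2), -3)) = Mul(Rational(1, 5), Mul(Mul(2, I, Pow(2, Rational(1, 2))), -3)) = Mul(Rational(1, 5), Mul(-6, I, Pow(2, Rational(1, 2)))) = Mul(Rational(-6, 5), I, Pow(2, Rational(1, 2))) ≈ Mul(-1.6971, I))
Mul(N, Function('q')(14, 8)) = Mul(Mul(Rational(-6, 5), I, Pow(2, Rational(1, 2))), 5) = Mul(-6, I, Pow(2, Rational(1, 2)))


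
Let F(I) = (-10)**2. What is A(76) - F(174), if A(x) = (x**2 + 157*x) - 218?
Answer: 17390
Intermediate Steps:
A(x) = -218 + x**2 + 157*x
F(I) = 100
A(76) - F(174) = (-218 + 76**2 + 157*76) - 1*100 = (-218 + 5776 + 11932) - 100 = 17490 - 100 = 17390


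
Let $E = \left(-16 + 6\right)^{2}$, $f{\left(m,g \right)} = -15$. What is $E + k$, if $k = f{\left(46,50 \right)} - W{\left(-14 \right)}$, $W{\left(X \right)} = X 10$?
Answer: $225$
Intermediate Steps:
$W{\left(X \right)} = 10 X$
$E = 100$ ($E = \left(-10\right)^{2} = 100$)
$k = 125$ ($k = -15 - 10 \left(-14\right) = -15 - -140 = -15 + 140 = 125$)
$E + k = 100 + 125 = 225$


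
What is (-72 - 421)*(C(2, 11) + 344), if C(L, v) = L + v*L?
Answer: -181424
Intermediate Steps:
C(L, v) = L + L*v
(-72 - 421)*(C(2, 11) + 344) = (-72 - 421)*(2*(1 + 11) + 344) = -493*(2*12 + 344) = -493*(24 + 344) = -493*368 = -181424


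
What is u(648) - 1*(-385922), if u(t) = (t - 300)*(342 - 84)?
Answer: 475706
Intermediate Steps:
u(t) = -77400 + 258*t (u(t) = (-300 + t)*258 = -77400 + 258*t)
u(648) - 1*(-385922) = (-77400 + 258*648) - 1*(-385922) = (-77400 + 167184) + 385922 = 89784 + 385922 = 475706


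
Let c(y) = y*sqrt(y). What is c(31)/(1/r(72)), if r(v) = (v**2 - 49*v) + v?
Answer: 53568*sqrt(31) ≈ 2.9825e+5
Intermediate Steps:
c(y) = y**(3/2)
r(v) = v**2 - 48*v
c(31)/(1/r(72)) = 31**(3/2)/(1/(72*(-48 + 72))) = (31*sqrt(31))/(1/(72*24)) = (31*sqrt(31))/(1/1728) = (31*sqrt(31))*1728 = 53568*sqrt(31)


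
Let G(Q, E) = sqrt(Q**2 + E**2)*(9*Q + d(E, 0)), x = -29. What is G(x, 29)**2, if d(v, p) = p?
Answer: 114579522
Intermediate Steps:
G(Q, E) = 9*Q*sqrt(E**2 + Q**2) (G(Q, E) = sqrt(Q**2 + E**2)*(9*Q + 0) = sqrt(E**2 + Q**2)*(9*Q) = 9*Q*sqrt(E**2 + Q**2))
G(x, 29)**2 = (9*(-29)*sqrt(29**2 + (-29)**2))**2 = (9*(-29)*sqrt(841 + 841))**2 = (9*(-29)*sqrt(1682))**2 = (9*(-29)*(29*sqrt(2)))**2 = (-7569*sqrt(2))**2 = 114579522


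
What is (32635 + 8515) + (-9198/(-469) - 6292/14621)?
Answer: 40329618480/979607 ≈ 41169.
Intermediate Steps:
(32635 + 8515) + (-9198/(-469) - 6292/14621) = 41150 + (-9198*(-1/469) - 6292*1/14621) = 41150 + (1314/67 - 6292/14621) = 41150 + 18790430/979607 = 40329618480/979607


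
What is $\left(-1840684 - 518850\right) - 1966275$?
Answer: $-4325809$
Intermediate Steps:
$\left(-1840684 - 518850\right) - 1966275 = -2359534 - 1966275 = -4325809$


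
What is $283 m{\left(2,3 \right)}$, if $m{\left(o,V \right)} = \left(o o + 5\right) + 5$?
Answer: $3962$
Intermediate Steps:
$m{\left(o,V \right)} = 10 + o^{2}$ ($m{\left(o,V \right)} = \left(o^{2} + 5\right) + 5 = \left(5 + o^{2}\right) + 5 = 10 + o^{2}$)
$283 m{\left(2,3 \right)} = 283 \left(10 + 2^{2}\right) = 283 \left(10 + 4\right) = 283 \cdot 14 = 3962$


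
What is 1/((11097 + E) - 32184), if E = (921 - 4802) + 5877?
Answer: -1/19091 ≈ -5.2381e-5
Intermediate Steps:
E = 1996 (E = -3881 + 5877 = 1996)
1/((11097 + E) - 32184) = 1/((11097 + 1996) - 32184) = 1/(13093 - 32184) = 1/(-19091) = -1/19091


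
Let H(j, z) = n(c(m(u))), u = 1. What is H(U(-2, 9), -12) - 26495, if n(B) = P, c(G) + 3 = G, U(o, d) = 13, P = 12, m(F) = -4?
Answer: -26483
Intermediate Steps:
c(G) = -3 + G
n(B) = 12
H(j, z) = 12
H(U(-2, 9), -12) - 26495 = 12 - 26495 = -26483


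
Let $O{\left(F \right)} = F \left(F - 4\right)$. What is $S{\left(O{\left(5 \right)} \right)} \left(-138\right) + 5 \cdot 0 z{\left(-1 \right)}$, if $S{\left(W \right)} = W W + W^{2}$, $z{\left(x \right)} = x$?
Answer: $-6900$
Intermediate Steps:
$O{\left(F \right)} = F \left(-4 + F\right)$
$S{\left(W \right)} = 2 W^{2}$ ($S{\left(W \right)} = W^{2} + W^{2} = 2 W^{2}$)
$S{\left(O{\left(5 \right)} \right)} \left(-138\right) + 5 \cdot 0 z{\left(-1 \right)} = 2 \left(5 \left(-4 + 5\right)\right)^{2} \left(-138\right) + 5 \cdot 0 \left(-1\right) = 2 \left(5 \cdot 1\right)^{2} \left(-138\right) + 0 \left(-1\right) = 2 \cdot 5^{2} \left(-138\right) + 0 = 2 \cdot 25 \left(-138\right) + 0 = 50 \left(-138\right) + 0 = -6900 + 0 = -6900$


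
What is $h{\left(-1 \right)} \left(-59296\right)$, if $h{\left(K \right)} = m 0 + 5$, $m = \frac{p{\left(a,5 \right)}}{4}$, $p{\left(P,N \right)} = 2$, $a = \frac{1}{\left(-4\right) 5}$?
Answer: $-296480$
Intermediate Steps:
$a = - \frac{1}{20}$ ($a = \frac{1}{-20} = - \frac{1}{20} \approx -0.05$)
$m = \frac{1}{2}$ ($m = \frac{2}{4} = 2 \cdot \frac{1}{4} = \frac{1}{2} \approx 0.5$)
$h{\left(K \right)} = 5$ ($h{\left(K \right)} = \frac{1}{2} \cdot 0 + 5 = 0 + 5 = 5$)
$h{\left(-1 \right)} \left(-59296\right) = 5 \left(-59296\right) = -296480$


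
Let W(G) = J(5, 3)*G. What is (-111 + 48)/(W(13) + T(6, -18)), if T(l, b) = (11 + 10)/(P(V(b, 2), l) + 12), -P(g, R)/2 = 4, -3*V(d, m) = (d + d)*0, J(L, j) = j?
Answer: -84/59 ≈ -1.4237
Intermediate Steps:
V(d, m) = 0 (V(d, m) = -(d + d)*0/3 = -2*d*0/3 = -⅓*0 = 0)
P(g, R) = -8 (P(g, R) = -2*4 = -8)
W(G) = 3*G
T(l, b) = 21/4 (T(l, b) = (11 + 10)/(-8 + 12) = 21/4)
(-111 + 48)/(W(13) + T(6, -18)) = (-111 + 48)/(3*13 + 21/4) = -63/(39 + 21/4) = -63/177/4 = -63*4/177 = -84/59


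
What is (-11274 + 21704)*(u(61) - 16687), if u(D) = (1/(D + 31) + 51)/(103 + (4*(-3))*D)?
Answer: -5035854366935/28934 ≈ -1.7405e+8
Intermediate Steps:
u(D) = (51 + 1/(31 + D))/(103 - 12*D) (u(D) = (1/(31 + D) + 51)/(103 - 12*D) = (51 + 1/(31 + D))/(103 - 12*D))
(-11274 + 21704)*(u(61) - 16687) = (-11274 + 21704)*((-1582 - 51*61)/(-3193 + 12*61**2 + 269*61) - 16687) = 10430*((-1582 - 3111)/(-3193 + 12*3721 + 16409) - 16687) = 10430*(-4693/(-3193 + 44652 + 16409) - 16687) = 10430*(-4693/57868 - 16687) = 10430*(-965648009/57868) = -5035854366935/28934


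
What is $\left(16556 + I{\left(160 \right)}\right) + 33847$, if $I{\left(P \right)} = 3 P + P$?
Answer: $51043$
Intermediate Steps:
$I{\left(P \right)} = 4 P$
$\left(16556 + I{\left(160 \right)}\right) + 33847 = \left(16556 + 4 \cdot 160\right) + 33847 = \left(16556 + 640\right) + 33847 = 17196 + 33847 = 51043$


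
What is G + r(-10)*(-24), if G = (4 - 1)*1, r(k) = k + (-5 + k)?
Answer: 603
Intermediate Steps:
r(k) = -5 + 2*k
G = 3 (G = 3*1 = 3)
G + r(-10)*(-24) = 3 + (-5 + 2*(-10))*(-24) = 3 + (-5 - 20)*(-24) = 3 - 25*(-24) = 3 + 600 = 603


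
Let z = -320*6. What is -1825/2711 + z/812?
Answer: -1671755/550333 ≈ -3.0377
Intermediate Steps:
z = -1920
-1825/2711 + z/812 = -1825/2711 - 1920/812 = -1825*1/2711 - 1920*1/812 = -1825/2711 - 480/203 = -1671755/550333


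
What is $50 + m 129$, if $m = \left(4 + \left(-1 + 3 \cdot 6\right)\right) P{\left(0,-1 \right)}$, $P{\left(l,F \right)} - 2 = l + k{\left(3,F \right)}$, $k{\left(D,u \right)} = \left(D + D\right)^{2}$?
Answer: $102992$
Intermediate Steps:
$k{\left(D,u \right)} = 4 D^{2}$ ($k{\left(D,u \right)} = \left(2 D\right)^{2} = 4 D^{2}$)
$P{\left(l,F \right)} = 38 + l$ ($P{\left(l,F \right)} = 2 + \left(l + 4 \cdot 3^{2}\right) = 2 + \left(l + 4 \cdot 9\right) = 2 + \left(l + 36\right) = 2 + \left(36 + l\right) = 38 + l$)
$m = 798$ ($m = \left(4 + \left(-1 + 3 \cdot 6\right)\right) \left(38 + 0\right) = \left(4 + \left(-1 + 18\right)\right) 38 = \left(4 + 17\right) 38 = 21 \cdot 38 = 798$)
$50 + m 129 = 50 + 798 \cdot 129 = 50 + 102942 = 102992$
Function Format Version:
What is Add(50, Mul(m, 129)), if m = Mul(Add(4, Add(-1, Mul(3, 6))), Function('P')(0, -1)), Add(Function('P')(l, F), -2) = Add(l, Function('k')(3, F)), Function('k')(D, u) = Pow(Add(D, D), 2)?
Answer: 102992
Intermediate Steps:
Function('k')(D, u) = Mul(4, Pow(D, 2)) (Function('k')(D, u) = Pow(Mul(2, D), 2) = Mul(4, Pow(D, 2)))
Function('P')(l, F) = Add(38, l) (Function('P')(l, F) = Add(2, Add(l, Mul(4, Pow(3, 2)))) = Add(2, Add(l, Mul(4, 9))) = Add(2, Add(l, 36)) = Add(2, Add(36, l)) = Add(38, l))
m = 798 (m = Mul(Add(4, Add(-1, Mul(3, 6))), Add(38, 0)) = Mul(Add(4, Add(-1, 18)), 38) = Mul(Add(4, 17), 38) = Mul(21, 38) = 798)
Add(50, Mul(m, 129)) = Add(50, Mul(798, 129)) = Add(50, 102942) = 102992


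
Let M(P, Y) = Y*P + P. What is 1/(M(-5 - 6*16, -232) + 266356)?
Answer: 1/289687 ≈ 3.4520e-6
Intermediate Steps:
M(P, Y) = P + P*Y (M(P, Y) = P*Y + P = P + P*Y)
1/(M(-5 - 6*16, -232) + 266356) = 1/((-5 - 6*16)*(1 - 232) + 266356) = 1/((-5 - 96)*(-231) + 266356) = 1/(-101*(-231) + 266356) = 1/(23331 + 266356) = 1/289687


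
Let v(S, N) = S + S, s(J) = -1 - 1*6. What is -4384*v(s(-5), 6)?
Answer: 61376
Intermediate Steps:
s(J) = -7 (s(J) = -1 - 6 = -7)
v(S, N) = 2*S
-4384*v(s(-5), 6) = -8768*(-7) = -4384*(-14) = 61376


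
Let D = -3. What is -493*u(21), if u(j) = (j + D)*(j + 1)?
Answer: -195228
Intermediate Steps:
u(j) = (1 + j)*(-3 + j) (u(j) = (j - 3)*(j + 1) = (-3 + j)*(1 + j) = (1 + j)*(-3 + j))
-493*u(21) = -493*(-3 + 21² - 2*21) = -493*(-3 + 441 - 42) = -493*396 = -195228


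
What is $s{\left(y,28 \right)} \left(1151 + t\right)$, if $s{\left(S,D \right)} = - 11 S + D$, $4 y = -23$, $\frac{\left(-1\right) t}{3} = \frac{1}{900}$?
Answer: $\frac{25206827}{240} \approx 1.0503 \cdot 10^{5}$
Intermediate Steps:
$t = - \frac{1}{300}$ ($t = - \frac{3}{900} = \left(-3\right) \frac{1}{900} = - \frac{1}{300} \approx -0.0033333$)
$y = - \frac{23}{4}$ ($y = \frac{1}{4} \left(-23\right) = - \frac{23}{4} \approx -5.75$)
$s{\left(S,D \right)} = D - 11 S$
$s{\left(y,28 \right)} \left(1151 + t\right) = \left(28 - - \frac{253}{4}\right) \left(1151 - \frac{1}{300}\right) = \left(28 + \frac{253}{4}\right) \frac{345299}{300} = \frac{365}{4} \cdot \frac{345299}{300} = \frac{25206827}{240}$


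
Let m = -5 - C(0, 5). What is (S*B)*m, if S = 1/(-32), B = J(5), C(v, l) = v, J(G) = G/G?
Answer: 5/32 ≈ 0.15625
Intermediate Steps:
J(G) = 1
B = 1
S = -1/32 ≈ -0.031250
m = -5 (m = -5 - 1*0 = -5 + 0 = -5)
(S*B)*m = -1/32*1*(-5) = -1/32*(-5) = 5/32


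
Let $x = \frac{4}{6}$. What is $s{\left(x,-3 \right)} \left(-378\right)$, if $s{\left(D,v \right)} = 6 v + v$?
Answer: $7938$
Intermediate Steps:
$x = \frac{2}{3}$ ($x = 4 \cdot \frac{1}{6} = \frac{2}{3} \approx 0.66667$)
$s{\left(D,v \right)} = 7 v$
$s{\left(x,-3 \right)} \left(-378\right) = 7 \left(-3\right) \left(-378\right) = \left(-21\right) \left(-378\right) = 7938$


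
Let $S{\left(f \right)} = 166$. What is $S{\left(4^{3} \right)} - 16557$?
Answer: $-16391$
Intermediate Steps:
$S{\left(4^{3} \right)} - 16557 = 166 - 16557 = -16391$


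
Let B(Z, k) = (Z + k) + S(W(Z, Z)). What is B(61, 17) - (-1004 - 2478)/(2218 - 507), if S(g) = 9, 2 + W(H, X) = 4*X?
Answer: 152339/1711 ≈ 89.035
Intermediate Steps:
W(H, X) = -2 + 4*X
B(Z, k) = 9 + Z + k (B(Z, k) = (Z + k) + 9 = 9 + Z + k)
B(61, 17) - (-1004 - 2478)/(2218 - 507) = (9 + 61 + 17) - (-1004 - 2478)/(2218 - 507) = 87 - (-3482)/1711 = 87 - 1*(-3482/1711) = 87 + 3482/1711 = 152339/1711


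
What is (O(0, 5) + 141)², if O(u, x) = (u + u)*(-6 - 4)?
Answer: 19881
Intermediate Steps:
O(u, x) = -20*u (O(u, x) = (2*u)*(-10) = -20*u)
(O(0, 5) + 141)² = (-20*0 + 141)² = (0 + 141)² = 141² = 19881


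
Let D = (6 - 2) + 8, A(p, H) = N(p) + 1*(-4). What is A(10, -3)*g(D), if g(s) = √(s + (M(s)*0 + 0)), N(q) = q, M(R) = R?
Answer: 12*√3 ≈ 20.785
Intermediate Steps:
A(p, H) = -4 + p (A(p, H) = p + 1*(-4) = p - 4 = -4 + p)
D = 12 (D = 4 + 8 = 12)
g(s) = √s (g(s) = √(s + (s*0 + 0)) = √(s + (0 + 0)) = √(s + 0) = √s)
A(10, -3)*g(D) = (-4 + 10)*√12 = 6*(2*√3) = 12*√3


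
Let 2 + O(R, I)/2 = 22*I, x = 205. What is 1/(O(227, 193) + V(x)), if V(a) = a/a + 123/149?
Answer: 149/1264984 ≈ 0.00011779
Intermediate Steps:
O(R, I) = -4 + 44*I (O(R, I) = -4 + 2*(22*I) = -4 + 44*I)
V(a) = 272/149 (V(a) = 1 + 123*(1/149) = 1 + 123/149 = 272/149)
1/(O(227, 193) + V(x)) = 1/((-4 + 44*193) + 272/149) = 1/((-4 + 8492) + 272/149) = 1/(8488 + 272/149) = 1/(1264984/149) = 149/1264984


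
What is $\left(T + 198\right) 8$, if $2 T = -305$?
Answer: $364$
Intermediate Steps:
$T = - \frac{305}{2}$ ($T = \frac{1}{2} \left(-305\right) = - \frac{305}{2} \approx -152.5$)
$\left(T + 198\right) 8 = \left(- \frac{305}{2} + 198\right) 8 = \frac{91}{2} \cdot 8 = 364$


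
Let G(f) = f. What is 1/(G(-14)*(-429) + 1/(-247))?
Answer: 247/1483481 ≈ 0.00016650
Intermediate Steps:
1/(G(-14)*(-429) + 1/(-247)) = 1/(-14*(-429) + 1/(-247)) = 1/(6006 - 1/247) = 1/(1483481/247) = 247/1483481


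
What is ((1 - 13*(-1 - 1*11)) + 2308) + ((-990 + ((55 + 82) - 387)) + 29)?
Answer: 1254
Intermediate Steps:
((1 - 13*(-1 - 1*11)) + 2308) + ((-990 + ((55 + 82) - 387)) + 29) = ((1 - 13*(-1 - 11)) + 2308) + ((-990 + (137 - 387)) + 29) = ((1 - 13*(-12)) + 2308) + ((-990 - 250) + 29) = ((1 + 156) + 2308) + (-1240 + 29) = (157 + 2308) - 1211 = 2465 - 1211 = 1254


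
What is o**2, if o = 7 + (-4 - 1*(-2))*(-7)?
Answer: 441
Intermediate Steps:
o = 21 (o = 7 + (-4 + 2)*(-7) = 7 - 2*(-7) = 7 + 14 = 21)
o**2 = 21**2 = 441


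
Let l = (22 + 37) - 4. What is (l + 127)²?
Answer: 33124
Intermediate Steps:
l = 55 (l = 59 - 4 = 55)
(l + 127)² = (55 + 127)² = 182² = 33124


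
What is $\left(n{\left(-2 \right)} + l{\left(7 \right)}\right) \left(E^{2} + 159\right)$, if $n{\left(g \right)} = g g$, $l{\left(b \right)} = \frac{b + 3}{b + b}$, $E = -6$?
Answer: $\frac{6435}{7} \approx 919.29$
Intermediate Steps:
$l{\left(b \right)} = \frac{3 + b}{2 b}$
$n{\left(g \right)} = g^{2}$
$\left(n{\left(-2 \right)} + l{\left(7 \right)}\right) \left(E^{2} + 159\right) = \left(\left(-2\right)^{2} + \frac{3 + 7}{2 \cdot 7}\right) \left(\left(-6\right)^{2} + 159\right) = \left(4 + \frac{1}{2} \cdot \frac{1}{7} \cdot 10\right) \left(36 + 159\right) = \left(4 + \frac{5}{7}\right) 195 = \frac{33}{7} \cdot 195 = \frac{6435}{7}$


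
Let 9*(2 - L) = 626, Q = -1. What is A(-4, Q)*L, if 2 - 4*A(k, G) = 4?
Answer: 304/9 ≈ 33.778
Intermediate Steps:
A(k, G) = -½ (A(k, G) = ½ - ¼*4 = ½ - 1 = -½)
L = -608/9 (L = 2 - ⅑*626 = 2 - 626/9 = -608/9 ≈ -67.556)
A(-4, Q)*L = -½*(-608/9) = 304/9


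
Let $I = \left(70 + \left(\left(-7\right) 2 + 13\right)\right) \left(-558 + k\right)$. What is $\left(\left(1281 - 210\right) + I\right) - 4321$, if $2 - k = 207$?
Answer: $-55897$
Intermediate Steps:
$k = -205$ ($k = 2 - 207 = -205$)
$I = -52647$ ($I = \left(70 + \left(\left(-7\right) 2 + 13\right)\right) \left(-558 - 205\right) = \left(70 + \left(-14 + 13\right)\right) \left(-763\right) = \left(70 - 1\right) \left(-763\right) = 69 \left(-763\right) = -52647$)
$\left(\left(1281 - 210\right) + I\right) - 4321 = \left(\left(1281 - 210\right) - 52647\right) - 4321 = \left(1071 - 52647\right) - 4321 = -51576 - 4321 = -55897$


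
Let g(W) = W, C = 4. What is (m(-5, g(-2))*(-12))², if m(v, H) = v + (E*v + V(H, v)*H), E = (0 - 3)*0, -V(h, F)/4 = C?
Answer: 104976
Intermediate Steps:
V(h, F) = -16 (V(h, F) = -4*4 = -16)
E = 0 (E = -3*0 = 0)
m(v, H) = v - 16*H (m(v, H) = v + (0*v - 16*H) = v + (0 - 16*H) = v - 16*H)
(m(-5, g(-2))*(-12))² = ((-5 - 16*(-2))*(-12))² = ((-5 + 32)*(-12))² = (27*(-12))² = (-324)² = 104976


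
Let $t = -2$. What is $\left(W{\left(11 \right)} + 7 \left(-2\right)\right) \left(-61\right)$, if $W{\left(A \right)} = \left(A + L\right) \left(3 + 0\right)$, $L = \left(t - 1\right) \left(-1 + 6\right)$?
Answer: $1586$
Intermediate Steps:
$L = -15$ ($L = \left(-2 - 1\right) \left(-1 + 6\right) = \left(-3\right) 5 = -15$)
$W{\left(A \right)} = -45 + 3 A$ ($W{\left(A \right)} = \left(A - 15\right) \left(3 + 0\right) = \left(-15 + A\right) 3 = -45 + 3 A$)
$\left(W{\left(11 \right)} + 7 \left(-2\right)\right) \left(-61\right) = \left(\left(-45 + 3 \cdot 11\right) + 7 \left(-2\right)\right) \left(-61\right) = \left(\left(-45 + 33\right) - 14\right) \left(-61\right) = \left(-12 - 14\right) \left(-61\right) = \left(-26\right) \left(-61\right) = 1586$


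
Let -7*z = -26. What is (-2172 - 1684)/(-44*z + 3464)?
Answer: -1687/1444 ≈ -1.1683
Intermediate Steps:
z = 26/7 (z = -⅐*(-26) = 26/7 ≈ 3.7143)
(-2172 - 1684)/(-44*z + 3464) = (-2172 - 1684)/(-44*26/7 + 3464) = -3856/(-1144/7 + 3464) = -3856/23104/7 = -3856*7/23104 = -1687/1444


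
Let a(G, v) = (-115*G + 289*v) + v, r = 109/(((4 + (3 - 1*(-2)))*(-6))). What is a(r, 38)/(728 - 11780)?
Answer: -607615/596808 ≈ -1.0181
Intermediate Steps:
r = -109/54 (r = 109/(((4 + (3 + 2))*(-6))) = 109/(((4 + 5)*(-6))) = 109/((9*(-6))) = 109/(-54) = 109*(-1/54) = -109/54 ≈ -2.0185)
a(G, v) = -115*G + 290*v
a(r, 38)/(728 - 11780) = (-115*(-109/54) + 290*38)/(728 - 11780) = (12535/54 + 11020)/(-11052) = (607615/54)*(-1/11052) = -607615/596808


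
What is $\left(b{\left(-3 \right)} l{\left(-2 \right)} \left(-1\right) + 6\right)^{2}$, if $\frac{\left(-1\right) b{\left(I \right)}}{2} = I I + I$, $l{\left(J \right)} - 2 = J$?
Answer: $36$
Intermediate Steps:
$l{\left(J \right)} = 2 + J$
$b{\left(I \right)} = - 2 I - 2 I^{2}$ ($b{\left(I \right)} = - 2 \left(I I + I\right) = - 2 \left(I^{2} + I\right) = - 2 \left(I + I^{2}\right) = - 2 I - 2 I^{2}$)
$\left(b{\left(-3 \right)} l{\left(-2 \right)} \left(-1\right) + 6\right)^{2} = \left(\left(-2\right) \left(-3\right) \left(1 - 3\right) \left(2 - 2\right) \left(-1\right) + 6\right)^{2} = \left(\left(-2\right) \left(-3\right) \left(-2\right) 0 \left(-1\right) + 6\right)^{2} = \left(\left(-12\right) 0 \left(-1\right) + 6\right)^{2} = \left(0 \left(-1\right) + 6\right)^{2} = \left(0 + 6\right)^{2} = 6^{2} = 36$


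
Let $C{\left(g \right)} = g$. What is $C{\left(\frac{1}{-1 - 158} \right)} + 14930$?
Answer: $\frac{2373869}{159} \approx 14930.0$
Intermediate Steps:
$C{\left(\frac{1}{-1 - 158} \right)} + 14930 = \frac{1}{-1 - 158} + 14930 = \frac{1}{-159} + 14930 = - \frac{1}{159} + 14930 = \frac{2373869}{159}$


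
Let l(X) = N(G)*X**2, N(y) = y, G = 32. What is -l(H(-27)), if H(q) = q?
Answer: -23328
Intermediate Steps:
l(X) = 32*X**2
-l(H(-27)) = -32*(-27)**2 = -32*729 = -1*23328 = -23328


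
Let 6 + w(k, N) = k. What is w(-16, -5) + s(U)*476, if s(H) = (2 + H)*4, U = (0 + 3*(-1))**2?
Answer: 20922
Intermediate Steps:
w(k, N) = -6 + k
U = 9 (U = (0 - 3)**2 = (-3)**2 = 9)
s(H) = 8 + 4*H
w(-16, -5) + s(U)*476 = (-6 - 16) + (8 + 4*9)*476 = -22 + (8 + 36)*476 = -22 + 44*476 = -22 + 20944 = 20922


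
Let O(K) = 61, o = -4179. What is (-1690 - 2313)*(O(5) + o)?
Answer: 16484354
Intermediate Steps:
(-1690 - 2313)*(O(5) + o) = (-1690 - 2313)*(61 - 4179) = -4003*(-4118) = 16484354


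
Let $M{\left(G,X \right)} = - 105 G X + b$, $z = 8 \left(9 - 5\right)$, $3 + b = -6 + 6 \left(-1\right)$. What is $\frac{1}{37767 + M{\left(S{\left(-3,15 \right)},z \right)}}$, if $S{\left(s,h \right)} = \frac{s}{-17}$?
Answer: $\frac{17}{631704} \approx 2.6911 \cdot 10^{-5}$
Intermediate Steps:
$b = -15$ ($b = -3 + \left(-6 + 6 \left(-1\right)\right) = -3 - 12 = -15$)
$S{\left(s,h \right)} = - \frac{s}{17}$ ($S{\left(s,h \right)} = s \left(- \frac{1}{17}\right) = - \frac{s}{17}$)
$z = 32$ ($z = 8 \cdot 4 = 32$)
$M{\left(G,X \right)} = -15 - 105 G X$ ($M{\left(G,X \right)} = - 105 G X - 15 = -15 - 105 G X$)
$\frac{1}{37767 + M{\left(S{\left(-3,15 \right)},z \right)}} = \frac{1}{37767 - \left(15 + 105 \left(\left(- \frac{1}{17}\right) \left(-3\right)\right) 32\right)} = \frac{1}{37767 - \left(15 + \frac{315}{17} \cdot 32\right)} = \frac{1}{37767 - \frac{10335}{17}} = \frac{1}{\frac{631704}{17}} = \frac{17}{631704}$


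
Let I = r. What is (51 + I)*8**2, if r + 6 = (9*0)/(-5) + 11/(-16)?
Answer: 2836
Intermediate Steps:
r = -107/16 (r = -6 + ((9*0)/(-5) + 11/(-16)) = -6 + (0*(-1/5) + 11*(-1/16)) = -6 + (0 - 11/16) = -6 - 11/16 = -107/16 ≈ -6.6875)
I = -107/16 ≈ -6.6875
(51 + I)*8**2 = (51 - 107/16)*8**2 = (709/16)*64 = 2836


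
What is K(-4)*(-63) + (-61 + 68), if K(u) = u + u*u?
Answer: -749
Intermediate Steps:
K(u) = u + u²
K(-4)*(-63) + (-61 + 68) = -4*(1 - 4)*(-63) + (-61 + 68) = -4*(-3)*(-63) + 7 = 12*(-63) + 7 = -756 + 7 = -749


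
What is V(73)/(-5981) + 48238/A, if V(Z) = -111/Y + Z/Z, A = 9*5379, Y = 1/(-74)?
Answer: -109184887/289546191 ≈ -0.37709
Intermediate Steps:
Y = -1/74 ≈ -0.013514
A = 48411
V(Z) = 8215 (V(Z) = -111/(-1/74) + Z/Z = -111*(-74) + 1 = 8214 + 1 = 8215)
V(73)/(-5981) + 48238/A = 8215/(-5981) + 48238/48411 = 8215*(-1/5981) + 48238*(1/48411) = -8215/5981 + 48238/48411 = -109184887/289546191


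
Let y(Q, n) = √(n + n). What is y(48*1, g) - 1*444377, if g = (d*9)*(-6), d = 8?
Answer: -444377 + 12*I*√6 ≈ -4.4438e+5 + 29.394*I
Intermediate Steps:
g = -432 (g = (8*9)*(-6) = 72*(-6) = -432)
y(Q, n) = √2*√n (y(Q, n) = √(2*n) = √2*√n)
y(48*1, g) - 1*444377 = √2*√(-432) - 1*444377 = √2*(12*I*√3) - 444377 = 12*I*√6 - 444377 = -444377 + 12*I*√6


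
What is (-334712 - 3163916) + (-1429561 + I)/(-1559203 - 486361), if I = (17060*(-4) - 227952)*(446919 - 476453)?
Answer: -7165413791159/2045564 ≈ -3.5029e+6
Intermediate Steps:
I = 8747734528 (I = (-68240 - 227952)*(-29534) = -296192*(-29534) = 8747734528)
(-334712 - 3163916) + (-1429561 + I)/(-1559203 - 486361) = (-334712 - 3163916) + (-1429561 + 8747734528)/(-1559203 - 486361) = -3498628 + 8746304967/(-2045564) = -3498628 + 8746304967*(-1/2045564) = -3498628 - 8746304967/2045564 = -7165413791159/2045564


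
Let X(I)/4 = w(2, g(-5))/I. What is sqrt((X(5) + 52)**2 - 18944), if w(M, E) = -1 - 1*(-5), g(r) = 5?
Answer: 4*I*sqrt(24839)/5 ≈ 126.08*I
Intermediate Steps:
w(M, E) = 4 (w(M, E) = -1 + 5 = 4)
X(I) = 16/I (X(I) = 4*(4/I) = 16/I)
sqrt((X(5) + 52)**2 - 18944) = sqrt((16/5 + 52)**2 - 18944) = sqrt((276/5)**2 - 18944) = sqrt(76176/25 - 18944) = sqrt(-397424/25) = 4*I*sqrt(24839)/5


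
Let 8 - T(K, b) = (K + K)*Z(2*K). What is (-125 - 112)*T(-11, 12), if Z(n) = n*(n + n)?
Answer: -5049048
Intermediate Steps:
Z(n) = 2*n² (Z(n) = n*(2*n) = 2*n²)
T(K, b) = 8 - 16*K³ (T(K, b) = 8 - (K + K)*2*(2*K)² = 8 - 2*K*2*(4*K²) = 8 - 2*K*8*K² = 8 - 16*K³)
(-125 - 112)*T(-11, 12) = (-125 - 112)*(8 - 16*(-11)³) = -237*(8 - 16*(-1331)) = -237*(8 + 21296) = -237*21304 = -5049048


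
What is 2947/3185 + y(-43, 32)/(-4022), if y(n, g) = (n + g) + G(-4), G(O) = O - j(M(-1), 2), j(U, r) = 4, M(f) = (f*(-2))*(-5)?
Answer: 1701907/1830010 ≈ 0.93000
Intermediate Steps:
M(f) = 10*f (M(f) = -2*f*(-5) = 10*f)
G(O) = -4 + O (G(O) = O - 1*4 = O - 4 = -4 + O)
y(n, g) = -8 + g + n (y(n, g) = (n + g) + (-4 - 4) = (g + n) - 8 = -8 + g + n)
2947/3185 + y(-43, 32)/(-4022) = 2947/3185 + (-8 + 32 - 43)/(-4022) = 2947*(1/3185) - 19*(-1/4022) = 421/455 + 19/4022 = 1701907/1830010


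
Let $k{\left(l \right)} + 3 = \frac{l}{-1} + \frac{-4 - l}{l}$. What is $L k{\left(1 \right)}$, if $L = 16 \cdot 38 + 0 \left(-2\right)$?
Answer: $-5472$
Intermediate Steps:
$k{\left(l \right)} = -3 - l + \frac{-4 - l}{l}$ ($k{\left(l \right)} = -3 + \left(\frac{l}{-1} + \frac{-4 - l}{l}\right) = -3 + \left(l \left(-1\right) + \frac{-4 - l}{l}\right) = -3 - \left(l - \frac{-4 - l}{l}\right) = -3 - l + \frac{-4 - l}{l}$)
$L = 608$ ($L = 608 + 0 = 608$)
$L k{\left(1 \right)} = 608 \left(-4 - 1 - \frac{4}{1}\right) = 608 \left(-4 - 1 - 4\right) = 608 \left(-9\right) = -5472$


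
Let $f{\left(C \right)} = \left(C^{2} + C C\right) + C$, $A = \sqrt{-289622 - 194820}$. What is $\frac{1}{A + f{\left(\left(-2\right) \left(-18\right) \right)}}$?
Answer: $\frac{1314}{3695413} - \frac{i \sqrt{484442}}{7390826} \approx 0.00035558 - 9.4173 \cdot 10^{-5} i$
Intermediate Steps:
$A = i \sqrt{484442}$ ($A = \sqrt{-484442} = i \sqrt{484442} \approx 696.02 i$)
$f{\left(C \right)} = C + 2 C^{2}$ ($f{\left(C \right)} = \left(C^{2} + C^{2}\right) + C = 2 C^{2} + C = C + 2 C^{2}$)
$\frac{1}{A + f{\left(\left(-2\right) \left(-18\right) \right)}} = \frac{1}{i \sqrt{484442} + \left(-2\right) \left(-18\right) \left(1 + 2 \left(\left(-2\right) \left(-18\right)\right)\right)} = \frac{1}{i \sqrt{484442} + 36 \left(1 + 2 \cdot 36\right)} = \frac{1}{i \sqrt{484442} + 36 \left(1 + 72\right)} = \frac{1}{i \sqrt{484442} + 36 \cdot 73} = \frac{1}{i \sqrt{484442} + 2628} = \frac{1}{2628 + i \sqrt{484442}}$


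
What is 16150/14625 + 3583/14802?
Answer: 3886049/2886390 ≈ 1.3463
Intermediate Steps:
16150/14625 + 3583/14802 = 16150*(1/14625) + 3583*(1/14802) = 646/585 + 3583/14802 = 3886049/2886390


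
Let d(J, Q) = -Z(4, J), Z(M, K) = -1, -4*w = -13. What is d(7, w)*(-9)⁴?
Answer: 6561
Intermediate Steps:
w = 13/4 (w = -¼*(-13) = 13/4 ≈ 3.2500)
d(J, Q) = 1 (d(J, Q) = -1*(-1) = 1)
d(7, w)*(-9)⁴ = 1*(-9)⁴ = 1*6561 = 6561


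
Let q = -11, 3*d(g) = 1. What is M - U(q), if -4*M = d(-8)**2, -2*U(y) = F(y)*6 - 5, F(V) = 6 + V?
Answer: -631/36 ≈ -17.528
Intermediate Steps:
d(g) = 1/3 (d(g) = (1/3)*1 = 1/3)
U(y) = -31/2 - 3*y (U(y) = -((6 + y)*6 - 5)/2 = -((36 + 6*y) - 5)/2 = -(31 + 6*y)/2 = -31/2 - 3*y)
M = -1/36 (M = -(1/3)**2/4 = -1/4*1/9 = -1/36 ≈ -0.027778)
M - U(q) = -1/36 - (-31/2 - 3*(-11)) = -1/36 - (-31/2 + 33) = -1/36 - 1*35/2 = -1/36 - 35/2 = -631/36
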